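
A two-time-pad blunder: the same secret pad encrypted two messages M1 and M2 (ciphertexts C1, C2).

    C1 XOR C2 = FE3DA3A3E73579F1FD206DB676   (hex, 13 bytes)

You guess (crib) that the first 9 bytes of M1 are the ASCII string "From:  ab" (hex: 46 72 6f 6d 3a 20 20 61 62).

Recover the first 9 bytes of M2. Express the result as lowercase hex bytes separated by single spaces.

b8 4f cc ce dd 15 59 90 9f

Since C1 ⊕ C2 = M1 ⊕ M2, XORing with the guessed M1 bytes yields the corresponding M2 bytes: M2 = (C1 ⊕ C2) ⊕ M1.
254 ^  70 = 184
 61 ^ 114 =  79
163 ^ 111 = 204
163 ^ 109 = 206
231 ^  58 = 221
 53 ^  32 =  21
121 ^  32 =  89
241 ^  97 = 144
253 ^  98 = 159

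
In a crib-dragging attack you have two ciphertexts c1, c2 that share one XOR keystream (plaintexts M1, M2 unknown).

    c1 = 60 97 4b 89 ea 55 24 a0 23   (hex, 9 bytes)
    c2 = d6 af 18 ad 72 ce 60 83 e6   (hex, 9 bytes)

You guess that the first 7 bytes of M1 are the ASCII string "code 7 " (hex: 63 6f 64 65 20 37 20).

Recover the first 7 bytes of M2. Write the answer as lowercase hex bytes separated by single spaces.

d5 57 37 41 b8 ac 64

First, c1 ⊕ c2 = (M1 ⊕ K) ⊕ (M2 ⊕ K) = M1 ⊕ M2, so the key drops out. Then M2 = (M1 ⊕ M2) ⊕ M1 over the first 7 bytes.
byte 0: (60 XOR d6) XOR 63 = b6 XOR 63 = d5
byte 1: (97 XOR af) XOR 6f = 38 XOR 6f = 57
byte 2: (4b XOR 18) XOR 64 = 53 XOR 64 = 37
byte 3: (89 XOR ad) XOR 65 = 24 XOR 65 = 41
byte 4: (ea XOR 72) XOR 20 = 98 XOR 20 = b8
byte 5: (55 XOR ce) XOR 37 = 9b XOR 37 = ac
byte 6: (24 XOR 60) XOR 20 = 44 XOR 20 = 64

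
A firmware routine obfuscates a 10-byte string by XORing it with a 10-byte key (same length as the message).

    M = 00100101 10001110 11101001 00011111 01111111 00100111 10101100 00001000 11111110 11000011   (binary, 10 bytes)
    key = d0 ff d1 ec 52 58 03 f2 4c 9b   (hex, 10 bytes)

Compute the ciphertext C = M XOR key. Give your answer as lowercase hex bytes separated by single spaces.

f5 71 38 f3 2d 7f af fa b2 58

 37 ^ 208 = 245
142 ^ 255 = 113
233 ^ 209 =  56
 31 ^ 236 = 243
127 ^  82 =  45
 39 ^  88 = 127
172 ^   3 = 175
  8 ^ 242 = 250
254 ^  76 = 178
195 ^ 155 =  88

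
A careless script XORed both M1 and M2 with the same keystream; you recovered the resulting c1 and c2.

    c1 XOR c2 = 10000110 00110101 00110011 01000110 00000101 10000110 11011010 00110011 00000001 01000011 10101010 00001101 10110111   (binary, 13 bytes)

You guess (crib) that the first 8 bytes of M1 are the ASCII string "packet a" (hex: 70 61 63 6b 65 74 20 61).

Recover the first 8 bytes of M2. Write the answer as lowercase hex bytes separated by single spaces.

Since c1 ⊕ c2 = M1 ⊕ M2, XORing with the guessed M1 bytes yields the corresponding M2 bytes: M2 = (c1 ⊕ c2) ⊕ M1.
86 xor 70 = f6
35 xor 61 = 54
33 xor 63 = 50
46 xor 6b = 2d
05 xor 65 = 60
86 xor 74 = f2
da xor 20 = fa
33 xor 61 = 52

f6 54 50 2d 60 f2 fa 52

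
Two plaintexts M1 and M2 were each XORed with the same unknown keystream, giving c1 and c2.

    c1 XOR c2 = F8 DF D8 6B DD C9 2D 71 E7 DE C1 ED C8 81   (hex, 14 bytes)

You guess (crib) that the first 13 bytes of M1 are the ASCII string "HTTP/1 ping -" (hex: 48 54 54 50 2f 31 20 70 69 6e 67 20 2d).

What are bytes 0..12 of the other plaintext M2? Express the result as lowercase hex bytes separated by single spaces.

Since c1 ⊕ c2 = M1 ⊕ M2, XORing with the guessed M1 bytes yields the corresponding M2 bytes: M2 = (c1 ⊕ c2) ⊕ M1.
248 XOR  72 = 176
223 XOR  84 = 139
216 XOR  84 = 140
107 XOR  80 =  59
221 XOR  47 = 242
201 XOR  49 = 248
 45 XOR  32 =  13
113 XOR 112 =   1
231 XOR 105 = 142
222 XOR 110 = 176
193 XOR 103 = 166
237 XOR  32 = 205
200 XOR  45 = 229

b0 8b 8c 3b f2 f8 0d 01 8e b0 a6 cd e5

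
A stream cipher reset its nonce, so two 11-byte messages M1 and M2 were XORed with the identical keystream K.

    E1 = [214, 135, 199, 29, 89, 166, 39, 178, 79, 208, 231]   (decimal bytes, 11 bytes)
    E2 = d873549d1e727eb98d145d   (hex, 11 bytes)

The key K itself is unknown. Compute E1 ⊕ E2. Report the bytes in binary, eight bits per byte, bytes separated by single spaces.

00001110 11110100 10010011 10000000 01000111 11010100 01011001 00001011 11000010 11000100 10111010

E1 ⊕ E2 = (M1 ⊕ K) ⊕ (M2 ⊕ K) = M1 ⊕ M2 — the shared key cancels under XOR.
d6 XOR d8 = 0e
87 XOR 73 = f4
c7 XOR 54 = 93
1d XOR 9d = 80
59 XOR 1e = 47
a6 XOR 72 = d4
27 XOR 7e = 59
b2 XOR b9 = 0b
4f XOR 8d = c2
d0 XOR 14 = c4
e7 XOR 5d = ba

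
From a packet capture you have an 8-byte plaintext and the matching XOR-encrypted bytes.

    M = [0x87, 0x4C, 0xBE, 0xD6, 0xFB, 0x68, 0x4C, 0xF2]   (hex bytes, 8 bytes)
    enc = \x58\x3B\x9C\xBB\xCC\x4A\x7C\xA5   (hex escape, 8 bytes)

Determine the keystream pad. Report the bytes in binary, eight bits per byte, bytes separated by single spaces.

11011111 01110111 00100010 01101101 00110111 00100010 00110000 01010111

Since enc = M ⊕ pad, XORing both sides with M gives pad = M ⊕ enc.
135 ^  88 = 223
 76 ^  59 = 119
190 ^ 156 =  34
214 ^ 187 = 109
251 ^ 204 =  55
104 ^  74 =  34
 76 ^ 124 =  48
242 ^ 165 =  87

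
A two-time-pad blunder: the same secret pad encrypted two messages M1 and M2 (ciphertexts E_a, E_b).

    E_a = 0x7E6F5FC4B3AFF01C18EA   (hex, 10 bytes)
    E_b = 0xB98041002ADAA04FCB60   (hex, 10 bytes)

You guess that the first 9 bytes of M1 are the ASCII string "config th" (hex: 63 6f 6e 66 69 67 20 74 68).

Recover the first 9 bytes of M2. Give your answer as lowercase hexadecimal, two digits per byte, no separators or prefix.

First, E_a ⊕ E_b = (M1 ⊕ K) ⊕ (M2 ⊕ K) = M1 ⊕ M2, so the key drops out. Then M2 = (M1 ⊕ M2) ⊕ M1 over the first 9 bytes.
byte 0: (7e ⊕ b9) ⊕ 63 = c7 ⊕ 63 = a4
byte 1: (6f ⊕ 80) ⊕ 6f = ef ⊕ 6f = 80
byte 2: (5f ⊕ 41) ⊕ 6e = 1e ⊕ 6e = 70
byte 3: (c4 ⊕ 00) ⊕ 66 = c4 ⊕ 66 = a2
byte 4: (b3 ⊕ 2a) ⊕ 69 = 99 ⊕ 69 = f0
byte 5: (af ⊕ da) ⊕ 67 = 75 ⊕ 67 = 12
byte 6: (f0 ⊕ a0) ⊕ 20 = 50 ⊕ 20 = 70
byte 7: (1c ⊕ 4f) ⊕ 74 = 53 ⊕ 74 = 27
byte 8: (18 ⊕ cb) ⊕ 68 = d3 ⊕ 68 = bb

a48070a2f0127027bb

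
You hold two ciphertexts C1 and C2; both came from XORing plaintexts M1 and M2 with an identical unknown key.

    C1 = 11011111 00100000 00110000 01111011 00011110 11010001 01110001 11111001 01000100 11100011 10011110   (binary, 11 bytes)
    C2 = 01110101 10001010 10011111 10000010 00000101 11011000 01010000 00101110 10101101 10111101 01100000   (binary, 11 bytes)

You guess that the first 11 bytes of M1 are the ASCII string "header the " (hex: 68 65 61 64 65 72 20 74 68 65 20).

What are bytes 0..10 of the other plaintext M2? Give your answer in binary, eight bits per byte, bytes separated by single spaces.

11000010 11001111 11001110 10011101 01111110 01111011 00000001 10100011 10000001 00111011 11011110

First, C1 ⊕ C2 = (M1 ⊕ K) ⊕ (M2 ⊕ K) = M1 ⊕ M2, so the key drops out. Then M2 = (M1 ⊕ M2) ⊕ M1 over the first 11 bytes.
byte 0: (df xor 75) xor 68 = aa xor 68 = c2
byte 1: (20 xor 8a) xor 65 = aa xor 65 = cf
byte 2: (30 xor 9f) xor 61 = af xor 61 = ce
byte 3: (7b xor 82) xor 64 = f9 xor 64 = 9d
byte 4: (1e xor 05) xor 65 = 1b xor 65 = 7e
byte 5: (d1 xor d8) xor 72 = 09 xor 72 = 7b
byte 6: (71 xor 50) xor 20 = 21 xor 20 = 01
byte 7: (f9 xor 2e) xor 74 = d7 xor 74 = a3
byte 8: (44 xor ad) xor 68 = e9 xor 68 = 81
byte 9: (e3 xor bd) xor 65 = 5e xor 65 = 3b
byte 10: (9e xor 60) xor 20 = fe xor 20 = de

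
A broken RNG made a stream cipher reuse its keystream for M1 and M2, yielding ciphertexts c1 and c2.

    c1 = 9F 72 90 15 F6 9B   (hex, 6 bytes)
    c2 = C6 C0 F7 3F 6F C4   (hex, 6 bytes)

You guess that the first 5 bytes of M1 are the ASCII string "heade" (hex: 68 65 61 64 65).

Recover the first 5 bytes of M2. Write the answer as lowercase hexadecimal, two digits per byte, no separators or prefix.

First, c1 ⊕ c2 = (M1 ⊕ K) ⊕ (M2 ⊕ K) = M1 ⊕ M2, so the key drops out. Then M2 = (M1 ⊕ M2) ⊕ M1 over the first 5 bytes.
byte 0: (9f XOR c6) XOR 68 = 59 XOR 68 = 31
byte 1: (72 XOR c0) XOR 65 = b2 XOR 65 = d7
byte 2: (90 XOR f7) XOR 61 = 67 XOR 61 = 06
byte 3: (15 XOR 3f) XOR 64 = 2a XOR 64 = 4e
byte 4: (f6 XOR 6f) XOR 65 = 99 XOR 65 = fc

31d7064efc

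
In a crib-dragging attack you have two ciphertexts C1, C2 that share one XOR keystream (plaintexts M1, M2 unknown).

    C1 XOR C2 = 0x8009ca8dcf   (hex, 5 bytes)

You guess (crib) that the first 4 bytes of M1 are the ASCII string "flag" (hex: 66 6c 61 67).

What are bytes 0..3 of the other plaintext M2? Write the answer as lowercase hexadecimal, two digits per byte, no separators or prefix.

Since C1 ⊕ C2 = M1 ⊕ M2, XORing with the guessed M1 bytes yields the corresponding M2 bytes: M2 = (C1 ⊕ C2) ⊕ M1.
byte 0: 10000000 ^ 01100110 = 11100110
byte 1: 00001001 ^ 01101100 = 01100101
byte 2: 11001010 ^ 01100001 = 10101011
byte 3: 10001101 ^ 01100111 = 11101010

e665abea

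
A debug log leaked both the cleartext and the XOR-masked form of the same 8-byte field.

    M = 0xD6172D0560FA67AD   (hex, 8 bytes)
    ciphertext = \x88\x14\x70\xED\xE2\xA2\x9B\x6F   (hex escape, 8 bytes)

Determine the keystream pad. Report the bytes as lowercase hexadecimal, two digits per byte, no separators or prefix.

5e035de88258fcc2

Since ciphertext = M ⊕ pad, XORing both sides with M gives pad = M ⊕ ciphertext.
214 ^ 136 =  94
 23 ^  20 =   3
 45 ^ 112 =  93
  5 ^ 237 = 232
 96 ^ 226 = 130
250 ^ 162 =  88
103 ^ 155 = 252
173 ^ 111 = 194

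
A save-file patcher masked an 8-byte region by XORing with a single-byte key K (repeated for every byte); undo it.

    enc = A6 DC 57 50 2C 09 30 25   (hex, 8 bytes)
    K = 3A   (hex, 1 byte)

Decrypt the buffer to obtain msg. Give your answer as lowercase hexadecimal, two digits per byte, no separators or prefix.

The 1-byte key repeats, so the effective keystream is 3a 3a 3a 3a 3a 3a 3a 3a.
byte 0: a6 xor 3a = 9c
byte 1: dc xor 3a = e6
byte 2: 57 xor 3a = 6d
byte 3: 50 xor 3a = 6a
byte 4: 2c xor 3a = 16
byte 5: 09 xor 3a = 33
byte 6: 30 xor 3a = 0a
byte 7: 25 xor 3a = 1f

9ce66d6a16330a1f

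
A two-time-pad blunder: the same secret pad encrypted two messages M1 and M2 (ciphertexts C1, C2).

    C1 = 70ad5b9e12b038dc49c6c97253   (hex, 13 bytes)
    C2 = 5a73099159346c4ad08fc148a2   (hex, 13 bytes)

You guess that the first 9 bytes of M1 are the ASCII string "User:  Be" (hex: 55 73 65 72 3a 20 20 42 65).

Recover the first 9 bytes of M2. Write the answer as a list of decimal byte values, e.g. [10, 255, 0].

[127, 173, 55, 125, 113, 164, 116, 212, 252]

First, C1 ⊕ C2 = (M1 ⊕ K) ⊕ (M2 ⊕ K) = M1 ⊕ M2, so the key drops out. Then M2 = (M1 ⊕ M2) ⊕ M1 over the first 9 bytes.
byte 0: (70 xor 5a) xor 55 = 2a xor 55 = 7f
byte 1: (ad xor 73) xor 73 = de xor 73 = ad
byte 2: (5b xor 09) xor 65 = 52 xor 65 = 37
byte 3: (9e xor 91) xor 72 = 0f xor 72 = 7d
byte 4: (12 xor 59) xor 3a = 4b xor 3a = 71
byte 5: (b0 xor 34) xor 20 = 84 xor 20 = a4
byte 6: (38 xor 6c) xor 20 = 54 xor 20 = 74
byte 7: (dc xor 4a) xor 42 = 96 xor 42 = d4
byte 8: (49 xor d0) xor 65 = 99 xor 65 = fc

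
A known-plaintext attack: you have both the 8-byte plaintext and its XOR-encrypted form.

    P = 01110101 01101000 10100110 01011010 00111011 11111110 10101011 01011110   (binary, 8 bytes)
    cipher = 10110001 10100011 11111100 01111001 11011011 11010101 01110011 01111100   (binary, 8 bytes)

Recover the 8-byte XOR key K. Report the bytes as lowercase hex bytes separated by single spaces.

c4 cb 5a 23 e0 2b d8 22

Since cipher = P ⊕ K, XORing both sides with P gives K = P ⊕ cipher.
75 xor b1 = c4
68 xor a3 = cb
a6 xor fc = 5a
5a xor 79 = 23
3b xor db = e0
fe xor d5 = 2b
ab xor 73 = d8
5e xor 7c = 22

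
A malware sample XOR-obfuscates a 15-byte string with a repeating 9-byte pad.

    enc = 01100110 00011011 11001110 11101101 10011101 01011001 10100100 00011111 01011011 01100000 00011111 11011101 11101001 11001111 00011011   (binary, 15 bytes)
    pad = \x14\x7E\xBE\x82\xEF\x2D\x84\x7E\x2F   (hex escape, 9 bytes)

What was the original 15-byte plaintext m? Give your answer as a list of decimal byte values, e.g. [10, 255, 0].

[114, 101, 112, 111, 114, 116, 32, 97, 116, 116, 97, 99, 107, 32, 54]

The 9-byte key repeats, so the effective keystream is 14 7e be 82 ef 2d 84 7e 2f 14 7e be 82 ef 2d.
byte 0: 66 XOR 14 = 72
byte 1: 1b XOR 7e = 65
byte 2: ce XOR be = 70
byte 3: ed XOR 82 = 6f
byte 4: 9d XOR ef = 72
byte 5: 59 XOR 2d = 74
byte 6: a4 XOR 84 = 20
byte 7: 1f XOR 7e = 61
byte 8: 5b XOR 2f = 74
byte 9: 60 XOR 14 = 74
byte 10: 1f XOR 7e = 61
byte 11: dd XOR be = 63
byte 12: e9 XOR 82 = 6b
byte 13: cf XOR ef = 20
byte 14: 1b XOR 2d = 36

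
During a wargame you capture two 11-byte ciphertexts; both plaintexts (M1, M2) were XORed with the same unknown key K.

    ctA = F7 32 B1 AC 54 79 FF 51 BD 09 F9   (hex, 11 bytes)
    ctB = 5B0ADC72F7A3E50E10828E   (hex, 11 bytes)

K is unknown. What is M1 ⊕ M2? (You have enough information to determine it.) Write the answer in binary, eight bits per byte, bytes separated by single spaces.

ctA ⊕ ctB = (M1 ⊕ K) ⊕ (M2 ⊕ K) = M1 ⊕ M2 — the shared key cancels under XOR.
247 XOR  91 = 172
 50 XOR  10 =  56
177 XOR 220 = 109
172 XOR 114 = 222
 84 XOR 247 = 163
121 XOR 163 = 218
255 XOR 229 =  26
 81 XOR  14 =  95
189 XOR  16 = 173
  9 XOR 130 = 139
249 XOR 142 = 119

10101100 00111000 01101101 11011110 10100011 11011010 00011010 01011111 10101101 10001011 01110111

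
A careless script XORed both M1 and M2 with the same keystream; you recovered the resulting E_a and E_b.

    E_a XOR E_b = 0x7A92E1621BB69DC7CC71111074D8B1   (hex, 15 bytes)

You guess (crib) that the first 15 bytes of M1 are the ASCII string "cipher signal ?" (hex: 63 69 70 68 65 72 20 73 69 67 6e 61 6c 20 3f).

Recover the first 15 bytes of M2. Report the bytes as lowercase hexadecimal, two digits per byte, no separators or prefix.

19fb910a7ec4bdb4a5167f7118f88e

Since E_a ⊕ E_b = M1 ⊕ M2, XORing with the guessed M1 bytes yields the corresponding M2 bytes: M2 = (E_a ⊕ E_b) ⊕ M1.
01111010 ^ 01100011 = 00011001
10010010 ^ 01101001 = 11111011
11100001 ^ 01110000 = 10010001
01100010 ^ 01101000 = 00001010
00011011 ^ 01100101 = 01111110
10110110 ^ 01110010 = 11000100
10011101 ^ 00100000 = 10111101
11000111 ^ 01110011 = 10110100
11001100 ^ 01101001 = 10100101
01110001 ^ 01100111 = 00010110
00010001 ^ 01101110 = 01111111
00010000 ^ 01100001 = 01110001
01110100 ^ 01101100 = 00011000
11011000 ^ 00100000 = 11111000
10110001 ^ 00111111 = 10001110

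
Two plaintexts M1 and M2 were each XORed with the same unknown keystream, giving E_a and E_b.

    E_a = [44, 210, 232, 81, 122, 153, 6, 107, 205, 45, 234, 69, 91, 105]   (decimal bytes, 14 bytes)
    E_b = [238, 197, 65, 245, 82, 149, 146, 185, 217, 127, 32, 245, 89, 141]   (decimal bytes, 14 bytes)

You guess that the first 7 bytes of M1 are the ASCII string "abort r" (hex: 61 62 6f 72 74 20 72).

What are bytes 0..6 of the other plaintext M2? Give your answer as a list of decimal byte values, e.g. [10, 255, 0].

First, E_a ⊕ E_b = (M1 ⊕ K) ⊕ (M2 ⊕ K) = M1 ⊕ M2, so the key drops out. Then M2 = (M1 ⊕ M2) ⊕ M1 over the first 7 bytes.
byte 0: (2c XOR ee) XOR 61 = c2 XOR 61 = a3
byte 1: (d2 XOR c5) XOR 62 = 17 XOR 62 = 75
byte 2: (e8 XOR 41) XOR 6f = a9 XOR 6f = c6
byte 3: (51 XOR f5) XOR 72 = a4 XOR 72 = d6
byte 4: (7a XOR 52) XOR 74 = 28 XOR 74 = 5c
byte 5: (99 XOR 95) XOR 20 = 0c XOR 20 = 2c
byte 6: (06 XOR 92) XOR 72 = 94 XOR 72 = e6

[163, 117, 198, 214, 92, 44, 230]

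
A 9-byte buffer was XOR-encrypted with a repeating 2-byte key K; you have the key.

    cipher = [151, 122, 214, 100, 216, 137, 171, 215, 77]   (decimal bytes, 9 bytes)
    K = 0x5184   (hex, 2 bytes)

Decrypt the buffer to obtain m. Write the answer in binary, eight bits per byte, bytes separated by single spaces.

The 2-byte key repeats, so the effective keystream is 51 84 51 84 51 84 51 84 51.
byte 0: 97 ⊕ 51 = c6
byte 1: 7a ⊕ 84 = fe
byte 2: d6 ⊕ 51 = 87
byte 3: 64 ⊕ 84 = e0
byte 4: d8 ⊕ 51 = 89
byte 5: 89 ⊕ 84 = 0d
byte 6: ab ⊕ 51 = fa
byte 7: d7 ⊕ 84 = 53
byte 8: 4d ⊕ 51 = 1c

11000110 11111110 10000111 11100000 10001001 00001101 11111010 01010011 00011100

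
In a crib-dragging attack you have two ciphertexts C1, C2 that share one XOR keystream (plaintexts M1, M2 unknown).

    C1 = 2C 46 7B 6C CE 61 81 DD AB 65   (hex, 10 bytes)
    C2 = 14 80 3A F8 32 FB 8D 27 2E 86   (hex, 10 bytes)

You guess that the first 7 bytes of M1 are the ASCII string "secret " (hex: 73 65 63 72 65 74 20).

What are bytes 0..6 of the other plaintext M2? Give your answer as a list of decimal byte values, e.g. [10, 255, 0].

[75, 163, 34, 230, 153, 238, 44]

First, C1 ⊕ C2 = (M1 ⊕ K) ⊕ (M2 ⊕ K) = M1 ⊕ M2, so the key drops out. Then M2 = (M1 ⊕ M2) ⊕ M1 over the first 7 bytes.
byte 0: (2c XOR 14) XOR 73 = 38 XOR 73 = 4b
byte 1: (46 XOR 80) XOR 65 = c6 XOR 65 = a3
byte 2: (7b XOR 3a) XOR 63 = 41 XOR 63 = 22
byte 3: (6c XOR f8) XOR 72 = 94 XOR 72 = e6
byte 4: (ce XOR 32) XOR 65 = fc XOR 65 = 99
byte 5: (61 XOR fb) XOR 74 = 9a XOR 74 = ee
byte 6: (81 XOR 8d) XOR 20 = 0c XOR 20 = 2c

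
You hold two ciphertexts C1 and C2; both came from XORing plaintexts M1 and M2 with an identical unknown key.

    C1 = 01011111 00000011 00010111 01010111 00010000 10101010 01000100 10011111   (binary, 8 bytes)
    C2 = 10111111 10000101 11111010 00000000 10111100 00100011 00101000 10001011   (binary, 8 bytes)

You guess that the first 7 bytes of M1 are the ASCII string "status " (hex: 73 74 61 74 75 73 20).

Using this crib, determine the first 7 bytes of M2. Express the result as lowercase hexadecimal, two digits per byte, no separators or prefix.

First, C1 ⊕ C2 = (M1 ⊕ K) ⊕ (M2 ⊕ K) = M1 ⊕ M2, so the key drops out. Then M2 = (M1 ⊕ M2) ⊕ M1 over the first 7 bytes.
byte 0: (5f ^ bf) ^ 73 = e0 ^ 73 = 93
byte 1: (03 ^ 85) ^ 74 = 86 ^ 74 = f2
byte 2: (17 ^ fa) ^ 61 = ed ^ 61 = 8c
byte 3: (57 ^ 00) ^ 74 = 57 ^ 74 = 23
byte 4: (10 ^ bc) ^ 75 = ac ^ 75 = d9
byte 5: (aa ^ 23) ^ 73 = 89 ^ 73 = fa
byte 6: (44 ^ 28) ^ 20 = 6c ^ 20 = 4c

93f28c23d9fa4c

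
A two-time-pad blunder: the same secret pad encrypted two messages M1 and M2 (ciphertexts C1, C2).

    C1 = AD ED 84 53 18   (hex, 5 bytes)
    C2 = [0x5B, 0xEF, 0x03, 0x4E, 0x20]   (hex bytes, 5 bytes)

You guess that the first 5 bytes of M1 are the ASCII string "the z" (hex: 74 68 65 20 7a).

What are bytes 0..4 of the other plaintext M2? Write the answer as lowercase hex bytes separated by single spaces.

First, C1 ⊕ C2 = (M1 ⊕ K) ⊕ (M2 ⊕ K) = M1 ⊕ M2, so the key drops out. Then M2 = (M1 ⊕ M2) ⊕ M1 over the first 5 bytes.
byte 0: (ad XOR 5b) XOR 74 = f6 XOR 74 = 82
byte 1: (ed XOR ef) XOR 68 = 02 XOR 68 = 6a
byte 2: (84 XOR 03) XOR 65 = 87 XOR 65 = e2
byte 3: (53 XOR 4e) XOR 20 = 1d XOR 20 = 3d
byte 4: (18 XOR 20) XOR 7a = 38 XOR 7a = 42

82 6a e2 3d 42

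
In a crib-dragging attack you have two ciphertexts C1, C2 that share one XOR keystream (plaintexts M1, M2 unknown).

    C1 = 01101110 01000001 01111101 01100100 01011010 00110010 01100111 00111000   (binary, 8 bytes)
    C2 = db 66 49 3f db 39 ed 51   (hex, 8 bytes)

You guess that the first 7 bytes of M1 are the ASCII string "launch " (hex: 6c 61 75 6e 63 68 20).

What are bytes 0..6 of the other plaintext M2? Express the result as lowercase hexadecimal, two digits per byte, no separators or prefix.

First, C1 ⊕ C2 = (M1 ⊕ K) ⊕ (M2 ⊕ K) = M1 ⊕ M2, so the key drops out. Then M2 = (M1 ⊕ M2) ⊕ M1 over the first 7 bytes.
byte 0: (6e ^ db) ^ 6c = b5 ^ 6c = d9
byte 1: (41 ^ 66) ^ 61 = 27 ^ 61 = 46
byte 2: (7d ^ 49) ^ 75 = 34 ^ 75 = 41
byte 3: (64 ^ 3f) ^ 6e = 5b ^ 6e = 35
byte 4: (5a ^ db) ^ 63 = 81 ^ 63 = e2
byte 5: (32 ^ 39) ^ 68 = 0b ^ 68 = 63
byte 6: (67 ^ ed) ^ 20 = 8a ^ 20 = aa

d9464135e263aa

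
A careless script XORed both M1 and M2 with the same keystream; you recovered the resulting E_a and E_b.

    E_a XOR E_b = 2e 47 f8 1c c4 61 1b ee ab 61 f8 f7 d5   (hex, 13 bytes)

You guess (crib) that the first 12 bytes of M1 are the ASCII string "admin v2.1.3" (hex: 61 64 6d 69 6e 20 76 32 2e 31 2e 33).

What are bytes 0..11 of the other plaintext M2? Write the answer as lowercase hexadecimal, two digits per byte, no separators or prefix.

Since E_a ⊕ E_b = M1 ⊕ M2, XORing with the guessed M1 bytes yields the corresponding M2 bytes: M2 = (E_a ⊕ E_b) ⊕ M1.
2e xor 61 = 4f
47 xor 64 = 23
f8 xor 6d = 95
1c xor 69 = 75
c4 xor 6e = aa
61 xor 20 = 41
1b xor 76 = 6d
ee xor 32 = dc
ab xor 2e = 85
61 xor 31 = 50
f8 xor 2e = d6
f7 xor 33 = c4

4f239575aa416ddc8550d6c4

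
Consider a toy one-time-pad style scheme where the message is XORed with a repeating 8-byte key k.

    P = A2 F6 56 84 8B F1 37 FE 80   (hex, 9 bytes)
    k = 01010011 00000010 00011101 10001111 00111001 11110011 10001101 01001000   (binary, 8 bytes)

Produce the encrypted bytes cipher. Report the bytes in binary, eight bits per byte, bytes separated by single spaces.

The 8-byte key repeats, so the effective keystream is 53 02 1d 8f 39 f3 8d 48 53.
byte 0: a2 xor 53 = f1
byte 1: f6 xor 02 = f4
byte 2: 56 xor 1d = 4b
byte 3: 84 xor 8f = 0b
byte 4: 8b xor 39 = b2
byte 5: f1 xor f3 = 02
byte 6: 37 xor 8d = ba
byte 7: fe xor 48 = b6
byte 8: 80 xor 53 = d3

11110001 11110100 01001011 00001011 10110010 00000010 10111010 10110110 11010011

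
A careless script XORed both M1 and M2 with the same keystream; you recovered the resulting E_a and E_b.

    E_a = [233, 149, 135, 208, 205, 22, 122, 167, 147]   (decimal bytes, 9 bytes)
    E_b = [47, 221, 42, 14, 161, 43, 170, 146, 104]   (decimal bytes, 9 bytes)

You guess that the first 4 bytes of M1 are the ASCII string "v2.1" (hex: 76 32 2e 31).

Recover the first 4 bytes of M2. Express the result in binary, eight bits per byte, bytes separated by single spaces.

10110000 01111010 10000011 11101111

First, E_a ⊕ E_b = (M1 ⊕ K) ⊕ (M2 ⊕ K) = M1 ⊕ M2, so the key drops out. Then M2 = (M1 ⊕ M2) ⊕ M1 over the first 4 bytes.
byte 0: (e9 ^ 2f) ^ 76 = c6 ^ 76 = b0
byte 1: (95 ^ dd) ^ 32 = 48 ^ 32 = 7a
byte 2: (87 ^ 2a) ^ 2e = ad ^ 2e = 83
byte 3: (d0 ^ 0e) ^ 31 = de ^ 31 = ef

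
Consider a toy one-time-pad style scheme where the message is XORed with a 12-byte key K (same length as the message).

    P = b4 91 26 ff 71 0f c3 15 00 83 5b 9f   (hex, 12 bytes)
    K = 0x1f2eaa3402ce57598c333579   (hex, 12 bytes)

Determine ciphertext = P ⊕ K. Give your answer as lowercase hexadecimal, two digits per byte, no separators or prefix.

abbf8ccb73c1944c8cb06ee6

b4 XOR 1f = ab
91 XOR 2e = bf
26 XOR aa = 8c
ff XOR 34 = cb
71 XOR 02 = 73
0f XOR ce = c1
c3 XOR 57 = 94
15 XOR 59 = 4c
00 XOR 8c = 8c
83 XOR 33 = b0
5b XOR 35 = 6e
9f XOR 79 = e6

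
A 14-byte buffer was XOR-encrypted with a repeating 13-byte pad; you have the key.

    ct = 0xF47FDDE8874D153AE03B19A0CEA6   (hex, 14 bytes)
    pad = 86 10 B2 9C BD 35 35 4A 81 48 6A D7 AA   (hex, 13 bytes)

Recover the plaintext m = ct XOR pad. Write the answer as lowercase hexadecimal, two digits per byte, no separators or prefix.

The 13-byte key repeats, so the effective keystream is 86 10 b2 9c bd 35 35 4a 81 48 6a d7 aa 86.
byte 0: f4 xor 86 = 72
byte 1: 7f xor 10 = 6f
byte 2: dd xor b2 = 6f
byte 3: e8 xor 9c = 74
byte 4: 87 xor bd = 3a
byte 5: 4d xor 35 = 78
byte 6: 15 xor 35 = 20
byte 7: 3a xor 4a = 70
byte 8: e0 xor 81 = 61
byte 9: 3b xor 48 = 73
byte 10: 19 xor 6a = 73
byte 11: a0 xor d7 = 77
byte 12: ce xor aa = 64
byte 13: a6 xor 86 = 20

726f6f743a782070617373776420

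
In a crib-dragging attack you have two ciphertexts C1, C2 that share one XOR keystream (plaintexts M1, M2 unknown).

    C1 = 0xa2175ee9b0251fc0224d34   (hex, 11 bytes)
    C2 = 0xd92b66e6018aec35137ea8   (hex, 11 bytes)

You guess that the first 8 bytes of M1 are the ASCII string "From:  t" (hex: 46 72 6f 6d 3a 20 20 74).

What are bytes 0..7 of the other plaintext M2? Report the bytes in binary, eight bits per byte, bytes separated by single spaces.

00111101 01001110 01010111 01100010 10001011 10001111 11010011 10000001

First, C1 ⊕ C2 = (M1 ⊕ K) ⊕ (M2 ⊕ K) = M1 ⊕ M2, so the key drops out. Then M2 = (M1 ⊕ M2) ⊕ M1 over the first 8 bytes.
byte 0: (a2 xor d9) xor 46 = 7b xor 46 = 3d
byte 1: (17 xor 2b) xor 72 = 3c xor 72 = 4e
byte 2: (5e xor 66) xor 6f = 38 xor 6f = 57
byte 3: (e9 xor e6) xor 6d = 0f xor 6d = 62
byte 4: (b0 xor 01) xor 3a = b1 xor 3a = 8b
byte 5: (25 xor 8a) xor 20 = af xor 20 = 8f
byte 6: (1f xor ec) xor 20 = f3 xor 20 = d3
byte 7: (c0 xor 35) xor 74 = f5 xor 74 = 81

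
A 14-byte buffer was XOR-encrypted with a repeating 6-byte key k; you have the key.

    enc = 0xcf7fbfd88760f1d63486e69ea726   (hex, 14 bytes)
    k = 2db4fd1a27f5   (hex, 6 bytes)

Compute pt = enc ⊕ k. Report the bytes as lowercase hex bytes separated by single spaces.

The 6-byte key repeats, so the effective keystream is 2d b4 fd 1a 27 f5 2d b4 fd 1a 27 f5 2d b4.
byte 0: 11001111 XOR 00101101 = 11100010
byte 1: 01111111 XOR 10110100 = 11001011
byte 2: 10111111 XOR 11111101 = 01000010
byte 3: 11011000 XOR 00011010 = 11000010
byte 4: 10000111 XOR 00100111 = 10100000
byte 5: 01100000 XOR 11110101 = 10010101
byte 6: 11110001 XOR 00101101 = 11011100
byte 7: 11010110 XOR 10110100 = 01100010
byte 8: 00110100 XOR 11111101 = 11001001
byte 9: 10000110 XOR 00011010 = 10011100
byte 10: 11100110 XOR 00100111 = 11000001
byte 11: 10011110 XOR 11110101 = 01101011
byte 12: 10100111 XOR 00101101 = 10001010
byte 13: 00100110 XOR 10110100 = 10010010

e2 cb 42 c2 a0 95 dc 62 c9 9c c1 6b 8a 92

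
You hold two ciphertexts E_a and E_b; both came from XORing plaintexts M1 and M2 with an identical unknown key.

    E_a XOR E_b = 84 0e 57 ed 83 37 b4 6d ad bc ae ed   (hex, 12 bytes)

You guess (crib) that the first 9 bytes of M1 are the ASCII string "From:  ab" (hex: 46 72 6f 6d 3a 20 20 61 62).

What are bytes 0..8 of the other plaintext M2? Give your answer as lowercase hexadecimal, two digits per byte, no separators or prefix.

Since E_a ⊕ E_b = M1 ⊕ M2, XORing with the guessed M1 bytes yields the corresponding M2 bytes: M2 = (E_a ⊕ E_b) ⊕ M1.
132 ⊕  70 = 194
 14 ⊕ 114 = 124
 87 ⊕ 111 =  56
237 ⊕ 109 = 128
131 ⊕  58 = 185
 55 ⊕  32 =  23
180 ⊕  32 = 148
109 ⊕  97 =  12
173 ⊕  98 = 207

c27c3880b917940ccf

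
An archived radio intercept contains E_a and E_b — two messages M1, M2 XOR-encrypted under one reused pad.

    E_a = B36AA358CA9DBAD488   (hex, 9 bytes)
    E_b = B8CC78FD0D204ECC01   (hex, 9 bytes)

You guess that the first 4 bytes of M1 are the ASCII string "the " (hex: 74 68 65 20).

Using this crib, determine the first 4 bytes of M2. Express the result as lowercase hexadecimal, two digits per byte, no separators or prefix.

First, E_a ⊕ E_b = (M1 ⊕ K) ⊕ (M2 ⊕ K) = M1 ⊕ M2, so the key drops out. Then M2 = (M1 ⊕ M2) ⊕ M1 over the first 4 bytes.
byte 0: (b3 ⊕ b8) ⊕ 74 = 0b ⊕ 74 = 7f
byte 1: (6a ⊕ cc) ⊕ 68 = a6 ⊕ 68 = ce
byte 2: (a3 ⊕ 78) ⊕ 65 = db ⊕ 65 = be
byte 3: (58 ⊕ fd) ⊕ 20 = a5 ⊕ 20 = 85

7fcebe85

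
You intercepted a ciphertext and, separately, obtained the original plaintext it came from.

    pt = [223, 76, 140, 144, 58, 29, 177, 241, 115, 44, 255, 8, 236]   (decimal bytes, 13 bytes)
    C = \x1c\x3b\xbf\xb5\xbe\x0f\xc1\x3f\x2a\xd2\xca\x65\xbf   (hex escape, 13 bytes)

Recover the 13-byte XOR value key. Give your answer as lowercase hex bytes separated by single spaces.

Since C = pt ⊕ key, XORing both sides with pt gives key = pt ⊕ C.
df ^ 1c = c3
4c ^ 3b = 77
8c ^ bf = 33
90 ^ b5 = 25
3a ^ be = 84
1d ^ 0f = 12
b1 ^ c1 = 70
f1 ^ 3f = ce
73 ^ 2a = 59
2c ^ d2 = fe
ff ^ ca = 35
08 ^ 65 = 6d
ec ^ bf = 53

c3 77 33 25 84 12 70 ce 59 fe 35 6d 53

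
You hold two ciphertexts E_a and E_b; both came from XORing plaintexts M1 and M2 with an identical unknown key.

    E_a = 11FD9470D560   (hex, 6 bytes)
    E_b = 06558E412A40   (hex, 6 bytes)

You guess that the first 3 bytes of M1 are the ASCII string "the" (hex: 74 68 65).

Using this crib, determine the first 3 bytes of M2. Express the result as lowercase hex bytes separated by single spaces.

63 c0 7f

First, E_a ⊕ E_b = (M1 ⊕ K) ⊕ (M2 ⊕ K) = M1 ⊕ M2, so the key drops out. Then M2 = (M1 ⊕ M2) ⊕ M1 over the first 3 bytes.
byte 0: (11 ^ 06) ^ 74 = 17 ^ 74 = 63
byte 1: (fd ^ 55) ^ 68 = a8 ^ 68 = c0
byte 2: (94 ^ 8e) ^ 65 = 1a ^ 65 = 7f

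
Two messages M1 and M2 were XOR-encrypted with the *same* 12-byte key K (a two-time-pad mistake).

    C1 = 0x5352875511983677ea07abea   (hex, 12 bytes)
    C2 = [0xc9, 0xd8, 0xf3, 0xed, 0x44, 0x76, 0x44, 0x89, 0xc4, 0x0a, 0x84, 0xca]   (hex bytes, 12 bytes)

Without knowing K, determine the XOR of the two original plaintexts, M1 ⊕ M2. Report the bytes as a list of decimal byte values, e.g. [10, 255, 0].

C1 ⊕ C2 = (M1 ⊕ K) ⊕ (M2 ⊕ K) = M1 ⊕ M2 — the shared key cancels under XOR.
byte 0:  83 xor 201 = 154
byte 1:  82 xor 216 = 138
byte 2: 135 xor 243 = 116
byte 3:  85 xor 237 = 184
byte 4:  17 xor  68 =  85
byte 5: 152 xor 118 = 238
byte 6:  54 xor  68 = 114
byte 7: 119 xor 137 = 254
byte 8: 234 xor 196 =  46
byte 9:   7 xor  10 =  13
byte 10: 171 xor 132 =  47
byte 11: 234 xor 202 =  32

[154, 138, 116, 184, 85, 238, 114, 254, 46, 13, 47, 32]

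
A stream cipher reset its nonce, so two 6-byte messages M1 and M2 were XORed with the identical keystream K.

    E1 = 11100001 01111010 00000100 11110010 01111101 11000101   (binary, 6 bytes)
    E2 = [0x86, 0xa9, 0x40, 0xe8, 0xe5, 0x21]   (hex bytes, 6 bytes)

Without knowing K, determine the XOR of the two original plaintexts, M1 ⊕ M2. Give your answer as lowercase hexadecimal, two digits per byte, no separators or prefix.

E1 ⊕ E2 = (M1 ⊕ K) ⊕ (M2 ⊕ K) = M1 ⊕ M2 — the shared key cancels under XOR.
225 xor 134 = 103
122 xor 169 = 211
  4 xor  64 =  68
242 xor 232 =  26
125 xor 229 = 152
197 xor  33 = 228

67d3441a98e4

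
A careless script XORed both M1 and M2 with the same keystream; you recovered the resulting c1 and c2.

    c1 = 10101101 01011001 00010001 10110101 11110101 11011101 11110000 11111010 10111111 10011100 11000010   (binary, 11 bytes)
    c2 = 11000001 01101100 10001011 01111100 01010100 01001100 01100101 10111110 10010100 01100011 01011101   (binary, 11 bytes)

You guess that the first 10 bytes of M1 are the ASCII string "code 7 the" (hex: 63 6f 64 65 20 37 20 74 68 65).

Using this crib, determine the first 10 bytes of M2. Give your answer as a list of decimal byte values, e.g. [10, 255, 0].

First, c1 ⊕ c2 = (M1 ⊕ K) ⊕ (M2 ⊕ K) = M1 ⊕ M2, so the key drops out. Then M2 = (M1 ⊕ M2) ⊕ M1 over the first 10 bytes.
byte 0: (ad xor c1) xor 63 = 6c xor 63 = 0f
byte 1: (59 xor 6c) xor 6f = 35 xor 6f = 5a
byte 2: (11 xor 8b) xor 64 = 9a xor 64 = fe
byte 3: (b5 xor 7c) xor 65 = c9 xor 65 = ac
byte 4: (f5 xor 54) xor 20 = a1 xor 20 = 81
byte 5: (dd xor 4c) xor 37 = 91 xor 37 = a6
byte 6: (f0 xor 65) xor 20 = 95 xor 20 = b5
byte 7: (fa xor be) xor 74 = 44 xor 74 = 30
byte 8: (bf xor 94) xor 68 = 2b xor 68 = 43
byte 9: (9c xor 63) xor 65 = ff xor 65 = 9a

[15, 90, 254, 172, 129, 166, 181, 48, 67, 154]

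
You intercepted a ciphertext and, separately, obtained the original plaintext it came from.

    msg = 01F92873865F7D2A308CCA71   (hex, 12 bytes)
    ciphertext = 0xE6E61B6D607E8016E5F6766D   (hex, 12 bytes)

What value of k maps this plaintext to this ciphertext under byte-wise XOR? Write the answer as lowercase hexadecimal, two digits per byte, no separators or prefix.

Since ciphertext = msg ⊕ k, XORing both sides with msg gives k = msg ⊕ ciphertext.
01 ^ e6 = e7
f9 ^ e6 = 1f
28 ^ 1b = 33
73 ^ 6d = 1e
86 ^ 60 = e6
5f ^ 7e = 21
7d ^ 80 = fd
2a ^ 16 = 3c
30 ^ e5 = d5
8c ^ f6 = 7a
ca ^ 76 = bc
71 ^ 6d = 1c

e71f331ee621fd3cd57abc1c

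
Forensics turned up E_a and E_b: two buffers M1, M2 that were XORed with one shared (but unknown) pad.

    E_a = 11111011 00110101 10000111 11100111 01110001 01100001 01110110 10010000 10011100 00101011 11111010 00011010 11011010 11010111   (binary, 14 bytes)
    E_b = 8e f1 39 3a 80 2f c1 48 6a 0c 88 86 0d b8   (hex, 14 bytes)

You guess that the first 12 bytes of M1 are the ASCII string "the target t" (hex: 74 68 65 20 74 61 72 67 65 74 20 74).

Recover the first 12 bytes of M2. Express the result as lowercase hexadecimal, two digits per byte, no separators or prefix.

First, E_a ⊕ E_b = (M1 ⊕ K) ⊕ (M2 ⊕ K) = M1 ⊕ M2, so the key drops out. Then M2 = (M1 ⊕ M2) ⊕ M1 over the first 12 bytes.
byte 0: (fb ⊕ 8e) ⊕ 74 = 75 ⊕ 74 = 01
byte 1: (35 ⊕ f1) ⊕ 68 = c4 ⊕ 68 = ac
byte 2: (87 ⊕ 39) ⊕ 65 = be ⊕ 65 = db
byte 3: (e7 ⊕ 3a) ⊕ 20 = dd ⊕ 20 = fd
byte 4: (71 ⊕ 80) ⊕ 74 = f1 ⊕ 74 = 85
byte 5: (61 ⊕ 2f) ⊕ 61 = 4e ⊕ 61 = 2f
byte 6: (76 ⊕ c1) ⊕ 72 = b7 ⊕ 72 = c5
byte 7: (90 ⊕ 48) ⊕ 67 = d8 ⊕ 67 = bf
byte 8: (9c ⊕ 6a) ⊕ 65 = f6 ⊕ 65 = 93
byte 9: (2b ⊕ 0c) ⊕ 74 = 27 ⊕ 74 = 53
byte 10: (fa ⊕ 88) ⊕ 20 = 72 ⊕ 20 = 52
byte 11: (1a ⊕ 86) ⊕ 74 = 9c ⊕ 74 = e8

01acdbfd852fc5bf935352e8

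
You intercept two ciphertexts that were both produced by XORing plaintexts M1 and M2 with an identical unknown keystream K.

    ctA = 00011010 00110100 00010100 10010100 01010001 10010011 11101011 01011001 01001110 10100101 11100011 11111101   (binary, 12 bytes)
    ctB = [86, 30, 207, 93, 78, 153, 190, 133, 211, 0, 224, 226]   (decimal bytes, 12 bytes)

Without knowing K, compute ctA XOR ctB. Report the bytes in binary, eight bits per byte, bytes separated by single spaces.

01001100 00101010 11011011 11001001 00011111 00001010 01010101 11011100 10011101 10100101 00000011 00011111

ctA ⊕ ctB = (M1 ⊕ K) ⊕ (M2 ⊕ K) = M1 ⊕ M2 — the shared key cancels under XOR.
byte 0: 00011010 xor 01010110 = 01001100
byte 1: 00110100 xor 00011110 = 00101010
byte 2: 00010100 xor 11001111 = 11011011
byte 3: 10010100 xor 01011101 = 11001001
byte 4: 01010001 xor 01001110 = 00011111
byte 5: 10010011 xor 10011001 = 00001010
byte 6: 11101011 xor 10111110 = 01010101
byte 7: 01011001 xor 10000101 = 11011100
byte 8: 01001110 xor 11010011 = 10011101
byte 9: 10100101 xor 00000000 = 10100101
byte 10: 11100011 xor 11100000 = 00000011
byte 11: 11111101 xor 11100010 = 00011111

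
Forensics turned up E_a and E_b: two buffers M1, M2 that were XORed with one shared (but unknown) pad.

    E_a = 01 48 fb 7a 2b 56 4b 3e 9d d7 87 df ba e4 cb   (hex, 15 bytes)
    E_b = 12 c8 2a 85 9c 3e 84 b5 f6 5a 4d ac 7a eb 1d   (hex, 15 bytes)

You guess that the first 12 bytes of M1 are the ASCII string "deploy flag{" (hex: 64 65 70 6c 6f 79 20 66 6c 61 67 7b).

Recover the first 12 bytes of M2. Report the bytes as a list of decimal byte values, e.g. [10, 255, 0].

First, E_a ⊕ E_b = (M1 ⊕ K) ⊕ (M2 ⊕ K) = M1 ⊕ M2, so the key drops out. Then M2 = (M1 ⊕ M2) ⊕ M1 over the first 12 bytes.
byte 0: (01 ⊕ 12) ⊕ 64 = 13 ⊕ 64 = 77
byte 1: (48 ⊕ c8) ⊕ 65 = 80 ⊕ 65 = e5
byte 2: (fb ⊕ 2a) ⊕ 70 = d1 ⊕ 70 = a1
byte 3: (7a ⊕ 85) ⊕ 6c = ff ⊕ 6c = 93
byte 4: (2b ⊕ 9c) ⊕ 6f = b7 ⊕ 6f = d8
byte 5: (56 ⊕ 3e) ⊕ 79 = 68 ⊕ 79 = 11
byte 6: (4b ⊕ 84) ⊕ 20 = cf ⊕ 20 = ef
byte 7: (3e ⊕ b5) ⊕ 66 = 8b ⊕ 66 = ed
byte 8: (9d ⊕ f6) ⊕ 6c = 6b ⊕ 6c = 07
byte 9: (d7 ⊕ 5a) ⊕ 61 = 8d ⊕ 61 = ec
byte 10: (87 ⊕ 4d) ⊕ 67 = ca ⊕ 67 = ad
byte 11: (df ⊕ ac) ⊕ 7b = 73 ⊕ 7b = 08

[119, 229, 161, 147, 216, 17, 239, 237, 7, 236, 173, 8]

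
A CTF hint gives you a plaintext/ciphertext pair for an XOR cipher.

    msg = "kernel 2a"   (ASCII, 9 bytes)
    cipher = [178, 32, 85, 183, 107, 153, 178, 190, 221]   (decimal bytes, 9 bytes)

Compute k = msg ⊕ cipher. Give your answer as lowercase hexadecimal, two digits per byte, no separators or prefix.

Since cipher = msg ⊕ k, XORing both sides with msg gives k = msg ⊕ cipher.
byte 0: 6b xor b2 = d9
byte 1: 65 xor 20 = 45
byte 2: 72 xor 55 = 27
byte 3: 6e xor b7 = d9
byte 4: 65 xor 6b = 0e
byte 5: 6c xor 99 = f5
byte 6: 20 xor b2 = 92
byte 7: 32 xor be = 8c
byte 8: 61 xor dd = bc

d94527d90ef5928cbc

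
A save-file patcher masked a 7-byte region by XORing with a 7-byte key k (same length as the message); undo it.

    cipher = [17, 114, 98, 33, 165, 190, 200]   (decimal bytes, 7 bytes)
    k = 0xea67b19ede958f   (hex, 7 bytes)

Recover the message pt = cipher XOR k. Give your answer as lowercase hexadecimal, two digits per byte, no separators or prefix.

fb15d3bf7b2b47

XOR is its own inverse, so applying the key byte-wise gives the result directly.
11 xor ea = fb
72 xor 67 = 15
62 xor b1 = d3
21 xor 9e = bf
a5 xor de = 7b
be xor 95 = 2b
c8 xor 8f = 47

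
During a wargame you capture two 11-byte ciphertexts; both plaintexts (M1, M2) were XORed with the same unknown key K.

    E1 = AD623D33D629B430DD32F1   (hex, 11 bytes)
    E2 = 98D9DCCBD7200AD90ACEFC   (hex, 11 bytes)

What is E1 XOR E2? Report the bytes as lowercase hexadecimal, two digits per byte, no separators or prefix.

35bbe1f80109bee9d7fc0d

E1 ⊕ E2 = (M1 ⊕ K) ⊕ (M2 ⊕ K) = M1 ⊕ M2 — the shared key cancels under XOR.
byte 0: ad ^ 98 = 35
byte 1: 62 ^ d9 = bb
byte 2: 3d ^ dc = e1
byte 3: 33 ^ cb = f8
byte 4: d6 ^ d7 = 01
byte 5: 29 ^ 20 = 09
byte 6: b4 ^ 0a = be
byte 7: 30 ^ d9 = e9
byte 8: dd ^ 0a = d7
byte 9: 32 ^ ce = fc
byte 10: f1 ^ fc = 0d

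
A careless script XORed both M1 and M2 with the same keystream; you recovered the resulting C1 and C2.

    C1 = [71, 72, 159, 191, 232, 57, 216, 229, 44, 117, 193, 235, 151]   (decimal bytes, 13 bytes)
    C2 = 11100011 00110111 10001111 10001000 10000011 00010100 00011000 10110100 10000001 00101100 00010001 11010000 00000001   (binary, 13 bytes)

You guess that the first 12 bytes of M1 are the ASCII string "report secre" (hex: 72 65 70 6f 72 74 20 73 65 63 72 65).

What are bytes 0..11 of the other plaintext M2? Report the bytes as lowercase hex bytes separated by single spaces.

First, C1 ⊕ C2 = (M1 ⊕ K) ⊕ (M2 ⊕ K) = M1 ⊕ M2, so the key drops out. Then M2 = (M1 ⊕ M2) ⊕ M1 over the first 12 bytes.
byte 0: (47 xor e3) xor 72 = a4 xor 72 = d6
byte 1: (48 xor 37) xor 65 = 7f xor 65 = 1a
byte 2: (9f xor 8f) xor 70 = 10 xor 70 = 60
byte 3: (bf xor 88) xor 6f = 37 xor 6f = 58
byte 4: (e8 xor 83) xor 72 = 6b xor 72 = 19
byte 5: (39 xor 14) xor 74 = 2d xor 74 = 59
byte 6: (d8 xor 18) xor 20 = c0 xor 20 = e0
byte 7: (e5 xor b4) xor 73 = 51 xor 73 = 22
byte 8: (2c xor 81) xor 65 = ad xor 65 = c8
byte 9: (75 xor 2c) xor 63 = 59 xor 63 = 3a
byte 10: (c1 xor 11) xor 72 = d0 xor 72 = a2
byte 11: (eb xor d0) xor 65 = 3b xor 65 = 5e

d6 1a 60 58 19 59 e0 22 c8 3a a2 5e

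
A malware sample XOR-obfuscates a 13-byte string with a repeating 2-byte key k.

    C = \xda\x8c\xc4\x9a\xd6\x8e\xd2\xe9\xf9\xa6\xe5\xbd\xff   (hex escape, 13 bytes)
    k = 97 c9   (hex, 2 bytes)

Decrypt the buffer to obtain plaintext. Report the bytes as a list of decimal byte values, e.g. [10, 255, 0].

[77, 69, 83, 83, 65, 71, 69, 32, 110, 111, 114, 116, 104]

The 2-byte key repeats, so the effective keystream is 97 c9 97 c9 97 c9 97 c9 97 c9 97 c9 97.
byte 0: 11011010 xor 10010111 = 01001101
byte 1: 10001100 xor 11001001 = 01000101
byte 2: 11000100 xor 10010111 = 01010011
byte 3: 10011010 xor 11001001 = 01010011
byte 4: 11010110 xor 10010111 = 01000001
byte 5: 10001110 xor 11001001 = 01000111
byte 6: 11010010 xor 10010111 = 01000101
byte 7: 11101001 xor 11001001 = 00100000
byte 8: 11111001 xor 10010111 = 01101110
byte 9: 10100110 xor 11001001 = 01101111
byte 10: 11100101 xor 10010111 = 01110010
byte 11: 10111101 xor 11001001 = 01110100
byte 12: 11111111 xor 10010111 = 01101000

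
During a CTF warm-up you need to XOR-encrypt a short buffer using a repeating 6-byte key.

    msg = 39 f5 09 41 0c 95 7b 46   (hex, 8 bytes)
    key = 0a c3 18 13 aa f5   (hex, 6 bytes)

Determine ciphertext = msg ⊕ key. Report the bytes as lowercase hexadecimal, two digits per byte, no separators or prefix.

The 6-byte key repeats, so the effective keystream is 0a c3 18 13 aa f5 0a c3.
byte 0: 39 XOR 0a = 33
byte 1: f5 XOR c3 = 36
byte 2: 09 XOR 18 = 11
byte 3: 41 XOR 13 = 52
byte 4: 0c XOR aa = a6
byte 5: 95 XOR f5 = 60
byte 6: 7b XOR 0a = 71
byte 7: 46 XOR c3 = 85

33361152a6607185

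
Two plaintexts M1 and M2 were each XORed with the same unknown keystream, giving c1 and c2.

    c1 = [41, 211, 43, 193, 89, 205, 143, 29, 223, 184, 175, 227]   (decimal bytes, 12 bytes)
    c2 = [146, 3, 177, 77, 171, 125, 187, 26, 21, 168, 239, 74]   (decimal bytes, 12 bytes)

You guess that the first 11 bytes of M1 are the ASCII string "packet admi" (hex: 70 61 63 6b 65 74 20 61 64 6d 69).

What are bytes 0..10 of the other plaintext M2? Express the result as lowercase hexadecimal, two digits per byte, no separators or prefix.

First, c1 ⊕ c2 = (M1 ⊕ K) ⊕ (M2 ⊕ K) = M1 ⊕ M2, so the key drops out. Then M2 = (M1 ⊕ M2) ⊕ M1 over the first 11 bytes.
byte 0: (29 XOR 92) XOR 70 = bb XOR 70 = cb
byte 1: (d3 XOR 03) XOR 61 = d0 XOR 61 = b1
byte 2: (2b XOR b1) XOR 63 = 9a XOR 63 = f9
byte 3: (c1 XOR 4d) XOR 6b = 8c XOR 6b = e7
byte 4: (59 XOR ab) XOR 65 = f2 XOR 65 = 97
byte 5: (cd XOR 7d) XOR 74 = b0 XOR 74 = c4
byte 6: (8f XOR bb) XOR 20 = 34 XOR 20 = 14
byte 7: (1d XOR 1a) XOR 61 = 07 XOR 61 = 66
byte 8: (df XOR 15) XOR 64 = ca XOR 64 = ae
byte 9: (b8 XOR a8) XOR 6d = 10 XOR 6d = 7d
byte 10: (af XOR ef) XOR 69 = 40 XOR 69 = 29

cbb1f9e797c41466ae7d29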